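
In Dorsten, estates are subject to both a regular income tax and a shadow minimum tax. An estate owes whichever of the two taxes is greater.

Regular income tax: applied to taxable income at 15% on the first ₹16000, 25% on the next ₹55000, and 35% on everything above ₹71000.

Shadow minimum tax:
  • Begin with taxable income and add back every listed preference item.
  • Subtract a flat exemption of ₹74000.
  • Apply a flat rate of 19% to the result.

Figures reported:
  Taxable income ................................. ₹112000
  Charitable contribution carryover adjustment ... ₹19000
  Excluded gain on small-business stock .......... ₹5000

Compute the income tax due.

₹30500

Shadow minimum tax:
  Adjusted income: ₹112000 + ₹19000 + ₹5000 = ₹136000
  Less exemption ₹74000 → base ₹62000
  ₹62000 × 19% = ₹11780

Regular income tax:
  ₹16000 × 15% = ₹2400
  ₹55000 × 25% = ₹13750
  ₹41000 × 35% = ₹14350
  → ₹30500

₹30500 > ₹11780, so the regular income tax governs.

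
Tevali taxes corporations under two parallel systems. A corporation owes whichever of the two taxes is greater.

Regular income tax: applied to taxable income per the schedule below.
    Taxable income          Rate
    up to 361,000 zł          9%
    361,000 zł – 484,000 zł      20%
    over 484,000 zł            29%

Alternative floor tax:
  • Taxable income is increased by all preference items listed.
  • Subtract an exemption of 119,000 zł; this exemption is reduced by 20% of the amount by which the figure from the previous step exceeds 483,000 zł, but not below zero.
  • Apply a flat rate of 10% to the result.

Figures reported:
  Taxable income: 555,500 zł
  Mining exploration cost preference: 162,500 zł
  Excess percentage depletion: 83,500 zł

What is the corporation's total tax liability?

77,825 zł

Alternative floor tax:
  Adjusted income: 555,500 zł + 162,500 zł + 83,500 zł = 801,500 zł
  Exemption: 119,000 zł − 20% × (801,500 zł − 483,000 zł) = 119,000 zł − 63,700 zł = 55,300 zł
  Base: 801,500 zł − 55,300 zł = 746,200 zł
  746,200 zł × 10% = 74,620 zł

Regular income tax:
  361,000 zł × 9% = 32,490 zł
  123,000 zł × 20% = 24,600 zł
  71,500 zł × 29% = 20,735 zł
  → 77,825 zł

77,825 zł > 74,620 zł, so the regular income tax governs.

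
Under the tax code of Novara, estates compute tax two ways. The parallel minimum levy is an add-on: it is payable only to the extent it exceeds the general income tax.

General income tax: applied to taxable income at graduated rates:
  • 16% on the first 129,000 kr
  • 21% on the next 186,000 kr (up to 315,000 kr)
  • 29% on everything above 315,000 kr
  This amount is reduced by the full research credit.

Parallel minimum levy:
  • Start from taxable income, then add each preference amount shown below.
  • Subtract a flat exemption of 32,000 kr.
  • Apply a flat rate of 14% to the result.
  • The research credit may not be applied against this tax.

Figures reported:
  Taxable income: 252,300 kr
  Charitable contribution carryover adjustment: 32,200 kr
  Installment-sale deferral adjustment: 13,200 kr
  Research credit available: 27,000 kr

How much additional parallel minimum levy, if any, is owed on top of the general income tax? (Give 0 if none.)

General income tax:
  129,000 kr × 16% = 20,640 kr
  123,300 kr × 21% = 25,893 kr
  → 46,533 kr
  Less research credit 27,000 kr → 19,533 kr

Parallel minimum levy:
  Adjusted income: 252,300 kr + 32,200 kr + 13,200 kr = 297,700 kr
  Less exemption 32,000 kr → base 265,700 kr
  265,700 kr × 14% = 37,198 kr

Excess of parallel minimum levy over general income tax: 37,198 kr − 19,533 kr = 17,665 kr.

17,665 kr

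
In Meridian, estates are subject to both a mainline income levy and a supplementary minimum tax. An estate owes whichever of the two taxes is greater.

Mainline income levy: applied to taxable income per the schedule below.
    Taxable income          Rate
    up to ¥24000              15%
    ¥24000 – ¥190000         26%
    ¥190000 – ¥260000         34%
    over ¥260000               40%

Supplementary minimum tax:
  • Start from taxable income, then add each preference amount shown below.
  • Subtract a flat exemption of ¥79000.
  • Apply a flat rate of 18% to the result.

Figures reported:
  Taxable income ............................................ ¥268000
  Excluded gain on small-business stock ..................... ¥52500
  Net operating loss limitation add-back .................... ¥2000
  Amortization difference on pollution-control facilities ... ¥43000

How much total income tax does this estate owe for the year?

¥73760

Mainline income levy:
  ¥24000 × 15% = ¥3600
  ¥166000 × 26% = ¥43160
  ¥70000 × 34% = ¥23800
  ¥8000 × 40% = ¥3200
  → ¥73760

Supplementary minimum tax:
  Adjusted income: ¥268000 + ¥52500 + ¥2000 + ¥43000 = ¥365500
  Less exemption ¥79000 → base ¥286500
  ¥286500 × 18% = ¥51570

¥73760 > ¥51570, so the mainline income levy governs.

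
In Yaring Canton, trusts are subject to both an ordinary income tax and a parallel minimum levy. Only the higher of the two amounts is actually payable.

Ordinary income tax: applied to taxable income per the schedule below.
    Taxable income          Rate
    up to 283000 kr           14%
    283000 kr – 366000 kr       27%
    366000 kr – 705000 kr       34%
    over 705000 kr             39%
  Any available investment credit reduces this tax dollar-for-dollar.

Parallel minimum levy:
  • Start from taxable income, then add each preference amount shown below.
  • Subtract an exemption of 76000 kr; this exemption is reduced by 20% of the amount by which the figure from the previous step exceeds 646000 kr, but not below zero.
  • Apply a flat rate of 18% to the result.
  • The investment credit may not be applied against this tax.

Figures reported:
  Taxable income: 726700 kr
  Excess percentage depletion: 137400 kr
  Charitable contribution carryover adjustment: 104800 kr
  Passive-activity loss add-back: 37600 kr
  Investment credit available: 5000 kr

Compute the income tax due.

180753 kr

Ordinary income tax:
  283000 kr × 14% = 39620 kr
  83000 kr × 27% = 22410 kr
  339000 kr × 34% = 115260 kr
  21700 kr × 39% = 8463 kr
  → 185753 kr
  Less investment credit 5000 kr → 180753 kr

Parallel minimum levy:
  Adjusted income: 726700 kr + 137400 kr + 104800 kr + 37600 kr = 1006500 kr
  Exemption: 76000 kr − 20% × (1006500 kr − 646000 kr) = 76000 kr − 72100 kr = 3900 kr
  Base: 1006500 kr − 3900 kr = 1002600 kr
  1002600 kr × 18% = 180468 kr

180753 kr > 180468 kr, so the ordinary income tax governs.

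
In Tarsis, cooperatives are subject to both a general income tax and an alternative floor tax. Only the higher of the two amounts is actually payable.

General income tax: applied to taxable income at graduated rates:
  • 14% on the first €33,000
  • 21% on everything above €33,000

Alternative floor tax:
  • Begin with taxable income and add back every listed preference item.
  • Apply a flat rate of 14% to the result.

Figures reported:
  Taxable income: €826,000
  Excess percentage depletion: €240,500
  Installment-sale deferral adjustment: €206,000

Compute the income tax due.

General income tax:
  €33,000 × 14% = €4,620
  €793,000 × 21% = €166,530
  → €171,150

Alternative floor tax:
  Adjusted income: €826,000 + €240,500 + €206,000 = €1,272,500
  €1,272,500 × 14% = €178,150

€178,150 > €171,150, so the alternative floor tax is the binding amount.

€178,150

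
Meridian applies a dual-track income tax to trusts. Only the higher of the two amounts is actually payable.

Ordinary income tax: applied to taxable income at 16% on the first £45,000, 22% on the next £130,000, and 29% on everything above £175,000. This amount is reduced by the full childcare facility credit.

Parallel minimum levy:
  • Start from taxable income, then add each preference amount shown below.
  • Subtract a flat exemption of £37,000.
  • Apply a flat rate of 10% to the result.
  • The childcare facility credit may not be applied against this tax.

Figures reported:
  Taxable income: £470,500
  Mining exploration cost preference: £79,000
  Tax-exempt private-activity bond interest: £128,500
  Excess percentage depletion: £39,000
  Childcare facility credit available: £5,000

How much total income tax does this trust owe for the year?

£116,495

Parallel minimum levy:
  Adjusted income: £470,500 + £79,000 + £128,500 + £39,000 = £717,000
  Less exemption £37,000 → base £680,000
  £680,000 × 10% = £68,000

Ordinary income tax:
  £45,000 × 16% = £7,200
  £130,000 × 22% = £28,600
  £295,500 × 29% = £85,695
  → £121,495
  Less childcare facility credit £5,000 → £116,495

£116,495 > £68,000, so the ordinary income tax governs.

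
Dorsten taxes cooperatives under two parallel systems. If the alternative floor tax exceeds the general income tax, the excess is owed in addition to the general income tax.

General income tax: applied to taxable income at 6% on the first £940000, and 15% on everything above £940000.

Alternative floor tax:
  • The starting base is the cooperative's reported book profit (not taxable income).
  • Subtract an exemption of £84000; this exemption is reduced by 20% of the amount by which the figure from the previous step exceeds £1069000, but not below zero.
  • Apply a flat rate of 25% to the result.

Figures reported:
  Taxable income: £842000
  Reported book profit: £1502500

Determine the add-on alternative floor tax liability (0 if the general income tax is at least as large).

General income tax:
  £842000 × 6% = £50520

Alternative floor tax:
  Base (reported book profit): £1502500
  Exemption: 20% × (£1502500 − £1069000) = £86700 ≥ £84000, so the exemption is fully phased out
  Base: £1502500 − £0 = £1502500
  £1502500 × 25% = £375625

Excess of alternative floor tax over general income tax: £375625 − £50520 = £325105.

£325105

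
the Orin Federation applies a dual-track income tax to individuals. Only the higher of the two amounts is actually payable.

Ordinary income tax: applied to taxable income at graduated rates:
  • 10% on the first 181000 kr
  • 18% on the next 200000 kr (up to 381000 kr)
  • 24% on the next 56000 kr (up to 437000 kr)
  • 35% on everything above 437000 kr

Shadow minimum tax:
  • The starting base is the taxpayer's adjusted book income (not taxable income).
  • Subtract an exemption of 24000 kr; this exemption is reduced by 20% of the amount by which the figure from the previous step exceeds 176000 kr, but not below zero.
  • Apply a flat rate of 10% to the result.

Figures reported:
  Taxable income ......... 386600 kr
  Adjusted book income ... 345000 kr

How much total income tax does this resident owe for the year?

Shadow minimum tax:
  Base (adjusted book income): 345000 kr
  Exemption: 20% × (345000 kr − 176000 kr) = 33800 kr ≥ 24000 kr, so the exemption is fully phased out
  Base: 345000 kr − 0 kr = 345000 kr
  345000 kr × 10% = 34500 kr

Ordinary income tax:
  181000 kr × 10% = 18100 kr
  200000 kr × 18% = 36000 kr
  5600 kr × 24% = 1344 kr
  → 55444 kr

55444 kr > 34500 kr, so the ordinary income tax governs.

55444 kr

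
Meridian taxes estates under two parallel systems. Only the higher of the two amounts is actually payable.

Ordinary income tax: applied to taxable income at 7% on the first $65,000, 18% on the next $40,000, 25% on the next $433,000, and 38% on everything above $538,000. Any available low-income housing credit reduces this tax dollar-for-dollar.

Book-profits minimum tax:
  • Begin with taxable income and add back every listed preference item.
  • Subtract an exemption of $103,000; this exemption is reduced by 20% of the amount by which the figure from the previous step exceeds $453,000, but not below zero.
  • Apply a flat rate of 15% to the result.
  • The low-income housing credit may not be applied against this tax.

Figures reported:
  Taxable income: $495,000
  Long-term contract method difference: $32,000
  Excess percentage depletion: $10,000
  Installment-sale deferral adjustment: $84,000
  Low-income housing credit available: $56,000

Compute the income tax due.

Book-profits minimum tax:
  Adjusted income: $495,000 + $32,000 + $10,000 + $84,000 = $621,000
  Exemption: $103,000 − 20% × ($621,000 − $453,000) = $103,000 − $33,600 = $69,400
  Base: $621,000 − $69,400 = $551,600
  $551,600 × 15% = $82,740

Ordinary income tax:
  $65,000 × 7% = $4,550
  $40,000 × 18% = $7,200
  $390,000 × 25% = $97,500
  → $109,250
  Less low-income housing credit $56,000 → $53,250

$82,740 > $53,250, so the book-profits minimum tax is the binding amount.

$82,740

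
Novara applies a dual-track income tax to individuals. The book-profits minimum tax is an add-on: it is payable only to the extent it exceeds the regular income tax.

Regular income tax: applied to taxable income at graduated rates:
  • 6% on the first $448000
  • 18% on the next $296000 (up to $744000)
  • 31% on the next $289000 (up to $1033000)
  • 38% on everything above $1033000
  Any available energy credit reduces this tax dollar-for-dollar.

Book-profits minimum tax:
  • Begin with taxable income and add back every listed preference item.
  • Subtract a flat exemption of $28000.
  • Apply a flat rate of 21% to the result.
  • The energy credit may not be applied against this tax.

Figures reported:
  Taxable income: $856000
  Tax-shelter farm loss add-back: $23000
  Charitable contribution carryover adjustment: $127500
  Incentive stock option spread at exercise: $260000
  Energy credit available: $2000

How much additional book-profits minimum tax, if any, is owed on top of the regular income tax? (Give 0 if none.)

$147205

Regular income tax:
  $448000 × 6% = $26880
  $296000 × 18% = $53280
  $112000 × 31% = $34720
  → $114880
  Less energy credit $2000 → $112880

Book-profits minimum tax:
  Adjusted income: $856000 + $23000 + $127500 + $260000 = $1266500
  Less exemption $28000 → base $1238500
  $1238500 × 21% = $260085

Excess of book-profits minimum tax over regular income tax: $260085 − $112880 = $147205.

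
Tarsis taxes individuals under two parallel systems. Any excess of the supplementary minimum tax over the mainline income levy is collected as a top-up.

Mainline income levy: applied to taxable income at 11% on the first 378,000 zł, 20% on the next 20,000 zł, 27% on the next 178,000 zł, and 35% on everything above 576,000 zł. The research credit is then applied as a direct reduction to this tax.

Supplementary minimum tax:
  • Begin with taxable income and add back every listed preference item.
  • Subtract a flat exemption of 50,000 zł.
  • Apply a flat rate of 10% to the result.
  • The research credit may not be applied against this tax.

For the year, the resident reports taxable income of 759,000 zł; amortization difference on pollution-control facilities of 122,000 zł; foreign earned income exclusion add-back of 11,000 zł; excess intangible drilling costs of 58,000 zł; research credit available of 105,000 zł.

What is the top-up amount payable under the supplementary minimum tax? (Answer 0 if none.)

37,310 zł

Supplementary minimum tax:
  Adjusted income: 759,000 zł + 122,000 zł + 11,000 zł + 58,000 zł = 950,000 zł
  Less exemption 50,000 zł → base 900,000 zł
  900,000 zł × 10% = 90,000 zł

Mainline income levy:
  378,000 zł × 11% = 41,580 zł
  20,000 zł × 20% = 4,000 zł
  178,000 zł × 27% = 48,060 zł
  183,000 zł × 35% = 64,050 zł
  → 157,690 zł
  Less research credit 105,000 zł → 52,690 zł

Excess of supplementary minimum tax over mainline income levy: 90,000 zł − 52,690 zł = 37,310 zł.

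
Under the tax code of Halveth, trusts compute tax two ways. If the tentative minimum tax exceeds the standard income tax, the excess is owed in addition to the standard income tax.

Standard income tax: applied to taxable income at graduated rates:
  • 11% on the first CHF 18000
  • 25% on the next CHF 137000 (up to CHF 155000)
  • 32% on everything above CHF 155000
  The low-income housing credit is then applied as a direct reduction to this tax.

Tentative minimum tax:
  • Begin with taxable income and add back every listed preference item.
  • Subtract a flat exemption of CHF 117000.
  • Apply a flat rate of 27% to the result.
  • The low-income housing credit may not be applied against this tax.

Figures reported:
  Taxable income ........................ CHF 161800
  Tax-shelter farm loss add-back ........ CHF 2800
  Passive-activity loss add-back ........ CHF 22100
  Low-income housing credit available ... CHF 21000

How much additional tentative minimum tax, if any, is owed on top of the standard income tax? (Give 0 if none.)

Standard income tax:
  CHF 18000 × 11% = CHF 1980
  CHF 137000 × 25% = CHF 34250
  CHF 6800 × 32% = CHF 2176
  → CHF 38406
  Less low-income housing credit CHF 21000 → CHF 17406

Tentative minimum tax:
  Adjusted income: CHF 161800 + CHF 2800 + CHF 22100 = CHF 186700
  Less exemption CHF 117000 → base CHF 69700
  CHF 69700 × 27% = CHF 18819

Excess of tentative minimum tax over standard income tax: CHF 18819 − CHF 17406 = CHF 1413.

CHF 1413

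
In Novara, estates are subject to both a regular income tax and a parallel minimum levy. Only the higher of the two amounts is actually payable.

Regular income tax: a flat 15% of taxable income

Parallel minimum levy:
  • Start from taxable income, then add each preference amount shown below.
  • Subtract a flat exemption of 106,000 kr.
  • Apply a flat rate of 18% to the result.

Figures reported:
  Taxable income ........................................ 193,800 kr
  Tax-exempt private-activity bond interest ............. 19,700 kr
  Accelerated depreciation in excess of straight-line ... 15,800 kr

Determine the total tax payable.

Regular income tax:
  193,800 kr × 15% = 29,070 kr

Parallel minimum levy:
  Adjusted income: 193,800 kr + 19,700 kr + 15,800 kr = 229,300 kr
  Less exemption 106,000 kr → base 123,300 kr
  123,300 kr × 18% = 22,194 kr

29,070 kr > 22,194 kr, so the regular income tax governs.

29,070 kr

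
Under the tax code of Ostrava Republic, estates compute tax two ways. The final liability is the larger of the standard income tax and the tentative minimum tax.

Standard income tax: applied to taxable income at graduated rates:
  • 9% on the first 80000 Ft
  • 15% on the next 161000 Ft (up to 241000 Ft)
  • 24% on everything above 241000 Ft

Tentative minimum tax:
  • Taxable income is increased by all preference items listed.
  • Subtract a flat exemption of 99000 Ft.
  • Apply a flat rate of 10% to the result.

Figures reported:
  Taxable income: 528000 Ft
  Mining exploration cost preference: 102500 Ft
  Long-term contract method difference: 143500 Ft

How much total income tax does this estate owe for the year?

Tentative minimum tax:
  Adjusted income: 528000 Ft + 102500 Ft + 143500 Ft = 774000 Ft
  Less exemption 99000 Ft → base 675000 Ft
  675000 Ft × 10% = 67500 Ft

Standard income tax:
  80000 Ft × 9% = 7200 Ft
  161000 Ft × 15% = 24150 Ft
  287000 Ft × 24% = 68880 Ft
  → 100230 Ft

100230 Ft > 67500 Ft, so the standard income tax governs.

100230 Ft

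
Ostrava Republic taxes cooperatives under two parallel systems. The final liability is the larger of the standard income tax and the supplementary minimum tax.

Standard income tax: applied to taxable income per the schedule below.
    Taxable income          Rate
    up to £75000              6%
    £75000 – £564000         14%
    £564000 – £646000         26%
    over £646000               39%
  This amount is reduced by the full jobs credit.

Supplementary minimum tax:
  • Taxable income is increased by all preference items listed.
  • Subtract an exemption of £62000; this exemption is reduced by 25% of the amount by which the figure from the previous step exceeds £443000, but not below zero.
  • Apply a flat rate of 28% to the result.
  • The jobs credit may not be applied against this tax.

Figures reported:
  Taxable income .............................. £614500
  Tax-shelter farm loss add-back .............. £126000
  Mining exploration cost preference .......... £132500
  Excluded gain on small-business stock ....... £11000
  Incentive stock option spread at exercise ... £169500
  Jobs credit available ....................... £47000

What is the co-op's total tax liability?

£294980

Supplementary minimum tax:
  Adjusted income: £614500 + £126000 + £132500 + £11000 + £169500 = £1053500
  Exemption: 25% × (£1053500 − £443000) = £152625 ≥ £62000, so the exemption is fully phased out
  Base: £1053500 − £0 = £1053500
  £1053500 × 28% = £294980

Standard income tax:
  £75000 × 6% = £4500
  £489000 × 14% = £68460
  £50500 × 26% = £13130
  → £86090
  Less jobs credit £47000 → £39090

£294980 > £39090, so the supplementary minimum tax is the binding amount.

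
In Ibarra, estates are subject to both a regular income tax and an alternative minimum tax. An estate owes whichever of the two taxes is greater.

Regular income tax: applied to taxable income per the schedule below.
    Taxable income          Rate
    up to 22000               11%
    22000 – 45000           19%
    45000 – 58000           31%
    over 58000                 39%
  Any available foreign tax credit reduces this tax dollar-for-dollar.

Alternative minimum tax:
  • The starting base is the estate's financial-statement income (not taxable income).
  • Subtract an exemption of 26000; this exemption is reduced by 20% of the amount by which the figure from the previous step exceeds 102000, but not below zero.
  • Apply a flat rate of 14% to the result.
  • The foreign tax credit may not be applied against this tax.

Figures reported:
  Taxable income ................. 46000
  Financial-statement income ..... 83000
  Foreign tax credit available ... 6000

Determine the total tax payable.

7980

Regular income tax:
  22000 × 11% = 2420
  23000 × 19% = 4370
  1000 × 31% = 310
  → 7100
  Less foreign tax credit 6000 → 1100

Alternative minimum tax:
  Base (financial-statement income): 83000
  Exemption: 83000 ≤ 102000, so full 26000 applies
  Base: 83000 − 26000 = 57000
  57000 × 14% = 7980

7980 > 1100, so the alternative minimum tax is the binding amount.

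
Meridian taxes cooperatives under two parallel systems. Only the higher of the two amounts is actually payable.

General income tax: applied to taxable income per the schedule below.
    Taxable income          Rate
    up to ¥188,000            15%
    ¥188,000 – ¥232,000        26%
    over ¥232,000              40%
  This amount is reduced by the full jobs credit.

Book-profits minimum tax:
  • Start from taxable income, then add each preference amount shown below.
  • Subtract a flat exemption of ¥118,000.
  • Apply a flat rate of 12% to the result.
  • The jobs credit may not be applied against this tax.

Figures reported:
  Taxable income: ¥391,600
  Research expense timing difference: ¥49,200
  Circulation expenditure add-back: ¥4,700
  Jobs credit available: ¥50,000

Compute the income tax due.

¥53,480

General income tax:
  ¥188,000 × 15% = ¥28,200
  ¥44,000 × 26% = ¥11,440
  ¥159,600 × 40% = ¥63,840
  → ¥103,480
  Less jobs credit ¥50,000 → ¥53,480

Book-profits minimum tax:
  Adjusted income: ¥391,600 + ¥49,200 + ¥4,700 = ¥445,500
  Less exemption ¥118,000 → base ¥327,500
  ¥327,500 × 12% = ¥39,300

¥53,480 > ¥39,300, so the general income tax governs.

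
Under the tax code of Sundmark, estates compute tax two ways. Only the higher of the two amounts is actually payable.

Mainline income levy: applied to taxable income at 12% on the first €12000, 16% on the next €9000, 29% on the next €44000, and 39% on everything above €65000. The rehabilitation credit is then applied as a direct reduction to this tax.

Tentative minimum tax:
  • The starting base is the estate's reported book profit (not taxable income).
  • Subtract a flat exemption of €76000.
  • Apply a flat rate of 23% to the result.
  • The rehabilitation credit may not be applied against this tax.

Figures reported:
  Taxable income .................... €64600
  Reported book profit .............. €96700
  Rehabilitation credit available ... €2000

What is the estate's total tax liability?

Mainline income levy:
  €12000 × 12% = €1440
  €9000 × 16% = €1440
  €43600 × 29% = €12644
  → €15524
  Less rehabilitation credit €2000 → €13524

Tentative minimum tax:
  Base (reported book profit): €96700
  Less exemption €76000 → base €20700
  €20700 × 23% = €4761

€13524 > €4761, so the mainline income levy governs.

€13524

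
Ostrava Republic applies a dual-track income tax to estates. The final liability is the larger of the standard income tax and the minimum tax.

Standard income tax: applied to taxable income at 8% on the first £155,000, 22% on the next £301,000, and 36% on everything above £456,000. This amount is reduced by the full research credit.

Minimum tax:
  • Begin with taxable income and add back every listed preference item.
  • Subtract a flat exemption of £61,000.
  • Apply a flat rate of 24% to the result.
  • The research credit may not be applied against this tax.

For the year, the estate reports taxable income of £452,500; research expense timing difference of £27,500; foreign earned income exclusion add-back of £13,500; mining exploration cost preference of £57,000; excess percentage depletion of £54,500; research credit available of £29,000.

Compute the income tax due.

£130,560

Minimum tax:
  Adjusted income: £452,500 + £27,500 + £13,500 + £57,000 + £54,500 = £605,000
  Less exemption £61,000 → base £544,000
  £544,000 × 24% = £130,560

Standard income tax:
  £155,000 × 8% = £12,400
  £297,500 × 22% = £65,450
  → £77,850
  Less research credit £29,000 → £48,850

£130,560 > £48,850, so the minimum tax is the binding amount.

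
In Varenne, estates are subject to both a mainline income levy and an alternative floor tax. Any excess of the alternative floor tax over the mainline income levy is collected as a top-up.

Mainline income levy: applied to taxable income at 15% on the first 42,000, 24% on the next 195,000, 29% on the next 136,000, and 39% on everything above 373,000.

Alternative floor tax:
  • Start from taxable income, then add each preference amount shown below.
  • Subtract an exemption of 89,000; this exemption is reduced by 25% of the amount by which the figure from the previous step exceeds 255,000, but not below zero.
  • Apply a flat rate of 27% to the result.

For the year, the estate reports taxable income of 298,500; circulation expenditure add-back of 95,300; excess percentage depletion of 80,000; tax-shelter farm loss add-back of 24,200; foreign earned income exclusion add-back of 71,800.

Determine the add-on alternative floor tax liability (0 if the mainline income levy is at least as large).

80,130

Mainline income levy:
  42,000 × 15% = 6,300
  195,000 × 24% = 46,800
  61,500 × 29% = 17,835
  → 70,935

Alternative floor tax:
  Adjusted income: 298,500 + 95,300 + 80,000 + 24,200 + 71,800 = 569,800
  Exemption: 89,000 − 25% × (569,800 − 255,000) = 89,000 − 78,700 = 10,300
  Base: 569,800 − 10,300 = 559,500
  559,500 × 27% = 151,065

Excess of alternative floor tax over mainline income levy: 151,065 − 70,935 = 80,130.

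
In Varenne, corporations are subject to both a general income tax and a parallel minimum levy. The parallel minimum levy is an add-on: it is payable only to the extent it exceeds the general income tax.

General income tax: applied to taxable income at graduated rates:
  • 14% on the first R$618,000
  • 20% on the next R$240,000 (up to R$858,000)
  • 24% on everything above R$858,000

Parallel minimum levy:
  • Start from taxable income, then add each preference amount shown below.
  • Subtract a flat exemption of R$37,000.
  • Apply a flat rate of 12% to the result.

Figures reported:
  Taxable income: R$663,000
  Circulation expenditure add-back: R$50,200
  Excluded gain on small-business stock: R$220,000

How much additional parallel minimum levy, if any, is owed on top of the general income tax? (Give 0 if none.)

R$12,024

Parallel minimum levy:
  Adjusted income: R$663,000 + R$50,200 + R$220,000 = R$933,200
  Less exemption R$37,000 → base R$896,200
  R$896,200 × 12% = R$107,544

General income tax:
  R$618,000 × 14% = R$86,520
  R$45,000 × 20% = R$9,000
  → R$95,520

Excess of parallel minimum levy over general income tax: R$107,544 − R$95,520 = R$12,024.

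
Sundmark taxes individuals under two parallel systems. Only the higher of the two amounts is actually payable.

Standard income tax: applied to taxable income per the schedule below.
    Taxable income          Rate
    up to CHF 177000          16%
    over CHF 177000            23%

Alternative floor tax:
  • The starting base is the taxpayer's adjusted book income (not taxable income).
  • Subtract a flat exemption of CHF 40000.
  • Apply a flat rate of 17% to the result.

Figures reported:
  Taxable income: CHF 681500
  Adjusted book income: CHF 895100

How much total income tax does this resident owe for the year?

Standard income tax:
  CHF 177000 × 16% = CHF 28320
  CHF 504500 × 23% = CHF 116035
  → CHF 144355

Alternative floor tax:
  Base (adjusted book income): CHF 895100
  Less exemption CHF 40000 → base CHF 855100
  CHF 855100 × 17% = CHF 145367

CHF 145367 > CHF 144355, so the alternative floor tax is the binding amount.

CHF 145367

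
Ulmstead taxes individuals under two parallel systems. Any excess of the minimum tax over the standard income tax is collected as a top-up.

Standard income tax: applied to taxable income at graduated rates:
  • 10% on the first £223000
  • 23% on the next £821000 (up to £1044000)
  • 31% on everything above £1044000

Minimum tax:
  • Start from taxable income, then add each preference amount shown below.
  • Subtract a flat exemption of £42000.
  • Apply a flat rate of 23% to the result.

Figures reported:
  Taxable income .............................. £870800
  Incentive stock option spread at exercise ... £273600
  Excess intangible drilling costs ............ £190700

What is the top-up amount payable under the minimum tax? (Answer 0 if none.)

Standard income tax:
  £223000 × 10% = £22300
  £647800 × 23% = £148994
  → £171294

Minimum tax:
  Adjusted income: £870800 + £273600 + £190700 = £1335100
  Less exemption £42000 → base £1293100
  £1293100 × 23% = £297413

Excess of minimum tax over standard income tax: £297413 − £171294 = £126119.

£126119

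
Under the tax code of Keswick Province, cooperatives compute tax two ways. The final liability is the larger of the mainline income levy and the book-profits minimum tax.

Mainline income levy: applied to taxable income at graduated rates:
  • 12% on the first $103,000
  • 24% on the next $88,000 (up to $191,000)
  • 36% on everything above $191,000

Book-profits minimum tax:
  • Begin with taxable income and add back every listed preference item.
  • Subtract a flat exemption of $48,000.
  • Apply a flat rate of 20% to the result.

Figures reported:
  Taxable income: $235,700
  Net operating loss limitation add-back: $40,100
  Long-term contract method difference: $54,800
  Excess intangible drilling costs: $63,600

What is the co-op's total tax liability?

Mainline income levy:
  $103,000 × 12% = $12,360
  $88,000 × 24% = $21,120
  $44,700 × 36% = $16,092
  → $49,572

Book-profits minimum tax:
  Adjusted income: $235,700 + $40,100 + $54,800 + $63,600 = $394,200
  Less exemption $48,000 → base $346,200
  $346,200 × 20% = $69,240

$69,240 > $49,572, so the book-profits minimum tax is the binding amount.

$69,240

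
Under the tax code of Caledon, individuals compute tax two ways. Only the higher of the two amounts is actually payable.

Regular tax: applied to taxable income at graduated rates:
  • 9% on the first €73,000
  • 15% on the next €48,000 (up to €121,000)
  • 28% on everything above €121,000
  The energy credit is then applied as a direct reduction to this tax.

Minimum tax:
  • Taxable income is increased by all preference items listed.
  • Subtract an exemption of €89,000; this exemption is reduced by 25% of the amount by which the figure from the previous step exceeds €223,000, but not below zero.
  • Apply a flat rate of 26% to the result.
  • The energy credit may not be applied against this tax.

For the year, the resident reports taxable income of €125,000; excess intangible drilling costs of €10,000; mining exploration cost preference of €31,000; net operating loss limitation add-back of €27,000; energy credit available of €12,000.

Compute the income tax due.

€27,040

Regular tax:
  €73,000 × 9% = €6,570
  €48,000 × 15% = €7,200
  €4,000 × 28% = €1,120
  → €14,890
  Less energy credit €12,000 → €2,890

Minimum tax:
  Adjusted income: €125,000 + €10,000 + €31,000 + €27,000 = €193,000
  Exemption: €193,000 ≤ €223,000, so full €89,000 applies
  Base: €193,000 − €89,000 = €104,000
  €104,000 × 26% = €27,040

€27,040 > €2,890, so the minimum tax is the binding amount.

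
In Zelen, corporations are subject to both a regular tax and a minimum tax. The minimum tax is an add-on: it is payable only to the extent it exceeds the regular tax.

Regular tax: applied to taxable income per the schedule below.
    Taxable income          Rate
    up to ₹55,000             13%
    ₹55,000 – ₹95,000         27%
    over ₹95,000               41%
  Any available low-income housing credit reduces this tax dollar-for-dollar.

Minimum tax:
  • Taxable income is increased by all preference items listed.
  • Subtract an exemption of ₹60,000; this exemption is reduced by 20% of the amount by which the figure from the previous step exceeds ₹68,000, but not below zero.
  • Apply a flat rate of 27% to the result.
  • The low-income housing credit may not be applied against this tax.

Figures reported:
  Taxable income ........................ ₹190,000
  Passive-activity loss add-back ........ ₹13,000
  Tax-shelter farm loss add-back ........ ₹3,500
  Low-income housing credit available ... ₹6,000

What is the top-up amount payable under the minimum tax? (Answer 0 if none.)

Minimum tax:
  Adjusted income: ₹190,000 + ₹13,000 + ₹3,500 = ₹206,500
  Exemption: ₹60,000 − 20% × (₹206,500 − ₹68,000) = ₹60,000 − ₹27,700 = ₹32,300
  Base: ₹206,500 − ₹32,300 = ₹174,200
  ₹174,200 × 27% = ₹47,034

Regular tax:
  ₹55,000 × 13% = ₹7,150
  ₹40,000 × 27% = ₹10,800
  ₹95,000 × 41% = ₹38,950
  → ₹56,900
  Less low-income housing credit ₹6,000 → ₹50,900

₹47,034 ≤ ₹50,900, so no add-on is due.

₹0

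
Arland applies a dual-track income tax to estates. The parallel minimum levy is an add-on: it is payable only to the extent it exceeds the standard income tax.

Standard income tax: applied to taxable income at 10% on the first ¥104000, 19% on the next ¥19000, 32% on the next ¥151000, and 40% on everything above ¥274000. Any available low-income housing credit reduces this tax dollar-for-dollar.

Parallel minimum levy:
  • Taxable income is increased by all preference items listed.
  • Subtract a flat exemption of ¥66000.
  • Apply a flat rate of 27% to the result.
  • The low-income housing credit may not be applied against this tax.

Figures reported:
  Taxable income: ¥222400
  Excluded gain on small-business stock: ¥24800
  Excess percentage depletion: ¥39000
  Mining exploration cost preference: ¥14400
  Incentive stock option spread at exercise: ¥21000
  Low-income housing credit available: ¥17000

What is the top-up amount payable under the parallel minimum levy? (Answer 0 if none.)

Parallel minimum levy:
  Adjusted income: ¥222400 + ¥24800 + ¥39000 + ¥14400 + ¥21000 = ¥321600
  Less exemption ¥66000 → base ¥255600
  ¥255600 × 27% = ¥69012

Standard income tax:
  ¥104000 × 10% = ¥10400
  ¥19000 × 19% = ¥3610
  ¥99400 × 32% = ¥31808
  → ¥45818
  Less low-income housing credit ¥17000 → ¥28818

Excess of parallel minimum levy over standard income tax: ¥69012 − ¥28818 = ¥40194.

¥40194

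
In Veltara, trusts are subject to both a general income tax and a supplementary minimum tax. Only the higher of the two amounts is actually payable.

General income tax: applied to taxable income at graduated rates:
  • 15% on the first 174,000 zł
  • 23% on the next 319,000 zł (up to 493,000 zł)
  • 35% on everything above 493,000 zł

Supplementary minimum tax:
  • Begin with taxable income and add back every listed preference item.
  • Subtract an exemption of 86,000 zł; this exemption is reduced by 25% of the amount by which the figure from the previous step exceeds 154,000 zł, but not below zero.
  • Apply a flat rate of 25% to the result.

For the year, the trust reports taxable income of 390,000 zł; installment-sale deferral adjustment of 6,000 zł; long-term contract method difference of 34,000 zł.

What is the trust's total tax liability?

General income tax:
  174,000 zł × 15% = 26,100 zł
  216,000 zł × 23% = 49,680 zł
  → 75,780 zł

Supplementary minimum tax:
  Adjusted income: 390,000 zł + 6,000 zł + 34,000 zł = 430,000 zł
  Exemption: 86,000 zł − 25% × (430,000 zł − 154,000 zł) = 86,000 zł − 69,000 zł = 17,000 zł
  Base: 430,000 zł − 17,000 zł = 413,000 zł
  413,000 zł × 25% = 103,250 zł

103,250 zł > 75,780 zł, so the supplementary minimum tax is the binding amount.

103,250 zł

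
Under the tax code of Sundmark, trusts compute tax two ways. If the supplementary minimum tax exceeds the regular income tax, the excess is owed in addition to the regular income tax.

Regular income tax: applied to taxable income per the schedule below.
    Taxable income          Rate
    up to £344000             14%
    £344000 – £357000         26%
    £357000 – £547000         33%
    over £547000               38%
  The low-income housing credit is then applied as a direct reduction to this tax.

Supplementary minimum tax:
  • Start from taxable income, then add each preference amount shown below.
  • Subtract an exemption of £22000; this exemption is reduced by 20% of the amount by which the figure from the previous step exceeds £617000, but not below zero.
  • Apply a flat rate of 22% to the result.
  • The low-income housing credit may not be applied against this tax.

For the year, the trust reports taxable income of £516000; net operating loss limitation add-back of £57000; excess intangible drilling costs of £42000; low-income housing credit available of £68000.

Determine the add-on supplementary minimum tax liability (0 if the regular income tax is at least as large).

£94450

Regular income tax:
  £344000 × 14% = £48160
  £13000 × 26% = £3380
  £159000 × 33% = £52470
  → £104010
  Less low-income housing credit £68000 → £36010

Supplementary minimum tax:
  Adjusted income: £516000 + £57000 + £42000 = £615000
  Exemption: £615000 ≤ £617000, so full £22000 applies
  Base: £615000 − £22000 = £593000
  £593000 × 22% = £130460

Excess of supplementary minimum tax over regular income tax: £130460 − £36010 = £94450.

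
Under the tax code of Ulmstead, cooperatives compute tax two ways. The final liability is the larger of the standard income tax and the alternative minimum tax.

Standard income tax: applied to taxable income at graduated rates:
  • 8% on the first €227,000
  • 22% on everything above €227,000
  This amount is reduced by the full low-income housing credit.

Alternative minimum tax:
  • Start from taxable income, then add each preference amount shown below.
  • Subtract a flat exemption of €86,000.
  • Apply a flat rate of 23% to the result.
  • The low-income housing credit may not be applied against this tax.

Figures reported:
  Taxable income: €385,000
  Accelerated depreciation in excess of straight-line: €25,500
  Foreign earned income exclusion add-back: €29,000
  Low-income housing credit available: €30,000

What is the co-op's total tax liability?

Standard income tax:
  €227,000 × 8% = €18,160
  €158,000 × 22% = €34,760
  → €52,920
  Less low-income housing credit €30,000 → €22,920

Alternative minimum tax:
  Adjusted income: €385,000 + €25,500 + €29,000 = €439,500
  Less exemption €86,000 → base €353,500
  €353,500 × 23% = €81,305

€81,305 > €22,920, so the alternative minimum tax is the binding amount.

€81,305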